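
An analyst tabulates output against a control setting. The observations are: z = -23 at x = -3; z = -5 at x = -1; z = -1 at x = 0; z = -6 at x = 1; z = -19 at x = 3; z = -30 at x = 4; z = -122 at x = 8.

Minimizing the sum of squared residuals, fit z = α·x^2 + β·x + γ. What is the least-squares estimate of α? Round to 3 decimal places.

With design matrix M, MᵀM = [[4516, 576, 100]; [576, 100, 12]; [100, 12, 7]] and Mᵀz = [-8677, -1085, -206]ᵀ.
Row-reducing yields α = -278891/142716, β = 35183/47572, γ = -99178/35679.

α = -1.954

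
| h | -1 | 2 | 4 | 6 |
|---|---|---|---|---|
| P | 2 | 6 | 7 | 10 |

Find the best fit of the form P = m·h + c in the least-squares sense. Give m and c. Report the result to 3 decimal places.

m = 1.093, c = 3.243

The normal system MᵀM·[m, c]ᵀ = MᵀP is [[57, 11]; [11, 4]]·[m, c]ᵀ = [98, 25]ᵀ.
Determinant 57·4 − 11² = 107.
m = (98·4 − 11·25)/107 = 117/107; c = (57·25 − 11·98)/107 = 347/107.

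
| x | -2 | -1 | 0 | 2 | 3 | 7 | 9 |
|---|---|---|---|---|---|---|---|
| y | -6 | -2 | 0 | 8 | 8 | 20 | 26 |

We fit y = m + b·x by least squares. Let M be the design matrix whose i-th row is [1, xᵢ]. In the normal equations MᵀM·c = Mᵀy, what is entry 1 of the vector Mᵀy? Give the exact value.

Entry 1 ↔ basis 1, so (Mᵀy)_{1} = Σᵢ yᵢ = (1)·(-6) + (1)·(-2) + (1)·(0) + (1)·(8) + (1)·(8) + (1)·(20) + (1)·(26) = 54.

54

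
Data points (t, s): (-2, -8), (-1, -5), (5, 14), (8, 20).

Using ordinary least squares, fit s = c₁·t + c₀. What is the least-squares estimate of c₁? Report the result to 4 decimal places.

c₁ = 2.8768

Sums needed: Σt·t = 94, Σt = 10, Σ1 = 4.
Moment sums: Σt·s = 251, Σs = 21.
Normal equations: [[94, 10]; [10, 4]]·[c₁, c₀]ᵀ = [251, 21]ᵀ.
Eliminating c₀: 4·(row 1) − 10·(row 2) gives 276·c₁ = 4·251 − 10·21 = 794, so c₁ = 397/138.
Then c₀ = (21 − 10·(397/138))/4 = -134/69.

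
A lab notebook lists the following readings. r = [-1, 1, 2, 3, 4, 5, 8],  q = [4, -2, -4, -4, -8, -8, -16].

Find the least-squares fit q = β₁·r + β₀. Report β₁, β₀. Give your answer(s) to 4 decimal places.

MᵀM·[β₁, β₀]ᵀ = Mᵀq reads: 120·β₁ + 22·β₀ = -226;  22·β₁ + 7·β₀ = -38.
(Σr·r = 120, Σr = 22, Σ1 = 7, Σr·q = -226, Σq = -38.)
Determinant 120·7 − 22² = 356.
β₁ = ((-226)·7 − 22·(-38))/356 = -373/178; β₀ = (120·(-38) − 22·(-226))/356 = 103/89.

β₁ = -2.0955, β₀ = 1.1573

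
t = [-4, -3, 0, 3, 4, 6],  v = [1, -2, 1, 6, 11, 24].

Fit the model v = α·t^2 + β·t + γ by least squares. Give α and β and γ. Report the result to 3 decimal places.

α = 0.443, β = 1.368, γ = -0.882

The normal system XᵀX·[α, β, γ]ᵀ = Xᵀv is [[1970, 216, 86]; [216, 86, 6]; [86, 6, 6]]·[α, β, γ]ᵀ = [1092, 208, 41]ᵀ.
Row-reducing yields α = 5591/12626, β = 86357/63130, γ = -55657/63130.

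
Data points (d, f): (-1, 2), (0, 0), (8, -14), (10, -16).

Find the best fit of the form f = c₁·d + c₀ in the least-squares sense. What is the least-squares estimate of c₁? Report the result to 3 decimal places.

c₁ = -1.671

Normal-equation sums: Σd·d = 165, Σd = 17, Σ1 = 4.
And Σd·f = -274, Σf = -28.
Determinant 165·4 − 17² = 371.
c₁ = ((-274)·4 − 17·(-28))/371 = -620/371; c₀ = (165·(-28) − 17·(-274))/371 = 38/371.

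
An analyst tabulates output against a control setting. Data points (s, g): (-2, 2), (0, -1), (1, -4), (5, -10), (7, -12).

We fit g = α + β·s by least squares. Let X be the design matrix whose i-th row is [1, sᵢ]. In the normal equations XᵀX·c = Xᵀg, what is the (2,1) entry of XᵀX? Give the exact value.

Row 2 ↔ basis s, column 1 ↔ basis 1, so (XᵀX)_{2,1} = Σᵢ s = (-2)·(1) + (0)·(1) + (1)·(1) + (5)·(1) + (7)·(1) = 11.

11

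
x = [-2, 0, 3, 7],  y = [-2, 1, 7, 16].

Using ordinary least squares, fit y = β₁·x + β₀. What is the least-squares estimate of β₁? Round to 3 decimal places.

MᵀM·[β₁, β₀]ᵀ = Mᵀy reads: 62·β₁ + 8·β₀ = 137;  8·β₁ + 4·β₀ = 22.
Eliminating β₀: 4·(row 1) − 8·(row 2) gives 184·β₁ = 4·137 − 8·22 = 372, so β₁ = 93/46.
Then β₀ = (22 − 8·(93/46))/4 = 67/46.

β₁ = 2.022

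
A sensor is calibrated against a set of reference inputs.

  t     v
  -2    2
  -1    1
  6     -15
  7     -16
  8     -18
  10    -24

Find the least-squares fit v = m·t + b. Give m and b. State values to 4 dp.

Setting ∂/∂m … = 0 gives: 254·m + 28·b = -591;  28·m + 6·b = -70.
det = 254·6 − 28² = 740.
m = ((-591)·6 − 28·(-70))/740 = -793/370; b = (254·(-70) − 28·(-591))/740 = -308/185.

m = -2.1432, b = -1.6649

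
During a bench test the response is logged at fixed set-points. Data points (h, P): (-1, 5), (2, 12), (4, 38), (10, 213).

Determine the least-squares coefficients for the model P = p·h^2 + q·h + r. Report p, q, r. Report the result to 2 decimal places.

Sums needed: Σh^2·h^2 = 10273, Σh^2·h = 1071, Σh^2 = 121, Σh·h = 121, Σh = 15, Σ1 = 4.
And Σh^2·P = 21961, Σh·P = 2301, ΣP = 268.
Inverting the 3×3 Gram matrix, [p, q, r]ᵀ = [64727/31452, 4165/10484, 25609/7863]ᵀ.

p = 2.06, q = 0.40, r = 3.26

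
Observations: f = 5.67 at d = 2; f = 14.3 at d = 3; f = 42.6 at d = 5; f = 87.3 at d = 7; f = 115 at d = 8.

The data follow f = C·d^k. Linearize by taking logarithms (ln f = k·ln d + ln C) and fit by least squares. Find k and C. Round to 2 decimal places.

Linearized form: ln f = k·ln d + ln C. From the 5 transformed points,
AᵀA = [[12.3883, 7.4265]; [7.4265, 5]], rhs = [28.7275, 17.3616]ᵀ  (here Σln d = 7.4265, Σ(ln d)² = 12.3883, Σln f = 17.3616, Σln d·ln f = 28.7275).
Δ = 12.3883·5 − (7.4265)² = 6.7880; k = (28.7275·5 − 7.4265·17.3616)/6.7880 = 2.16568, ln C = (12.3883·17.3616 − 7.4265·28.7275)/6.7880 = 0.25562, so C = exp(0.25562) = 1.29126.

k = 2.17, C = 1.29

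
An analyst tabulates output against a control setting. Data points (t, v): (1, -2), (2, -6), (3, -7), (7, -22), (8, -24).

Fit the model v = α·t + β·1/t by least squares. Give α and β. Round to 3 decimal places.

Sums needed: Σt·t = 127, Σt·1/t = 5, Σ1/t·1/t = 39433/28224.
Right-hand side: Σt·v = -381, Σ1/t·v = -283/21.
Eliminating β: (39433/28224)·(row 1) − 5·(row 2) gives (4302391/28224)·α = (39433/28224)·(-381) − 5·(-283/21) = -4374071/9408, so α = -13122213/4302391.
Then β = ((-283/21) − 5·(-13122213/4302391))/(39433/28224) = 5462016/4302391.

α = -3.050, β = 1.270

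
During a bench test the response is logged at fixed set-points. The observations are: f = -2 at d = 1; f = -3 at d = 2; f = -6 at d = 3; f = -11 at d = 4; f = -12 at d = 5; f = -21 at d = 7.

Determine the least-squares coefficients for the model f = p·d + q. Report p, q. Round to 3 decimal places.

Normal-equation sums: Σd·d = 104, Σd = 22, Σ1 = 6.
And Σd·f = -277, Σf = -55.
So MᵀM·[p, q]ᵀ = Mᵀf: [[104, 22]; [22, 6]]·[p, q]ᵀ = [-277, -55]ᵀ.
Δ = 104·6 − 22² = 140.
p = ((-277)·6 − 22·(-55))/140 = -113/35; q = (104·(-55) − 22·(-277))/140 = 187/70.

p = -3.229, q = 2.671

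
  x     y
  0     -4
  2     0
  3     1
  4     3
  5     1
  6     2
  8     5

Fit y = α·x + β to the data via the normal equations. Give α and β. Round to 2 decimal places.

With design matrix M, MᵀM = [[154, 28]; [28, 7]] and Mᵀy = [72, 8]ᵀ.
det = 154·7 − 28² = 294.
α = (72·7 − 28·8)/294 = 20/21; β = (154·8 − 28·72)/294 = -8/3.

α = 0.95, β = -2.67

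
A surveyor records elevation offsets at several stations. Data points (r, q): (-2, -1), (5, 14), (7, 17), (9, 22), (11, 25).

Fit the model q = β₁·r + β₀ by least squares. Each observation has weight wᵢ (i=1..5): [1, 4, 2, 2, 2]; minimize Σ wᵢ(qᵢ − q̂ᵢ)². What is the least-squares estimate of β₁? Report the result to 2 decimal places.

β₁ = 1.99

The normal system AᵀWA·[β₁, β₀]ᵀ = AᵀWq is [[606, 72]; [72, 11]]·[β₁, β₀]ᵀ = [1466, 183]ᵀ.
Eliminating β₀: 11·(row 1) − 72·(row 2) gives 1482·β₁ = 11·1466 − 72·183 = 2950, so β₁ = 1475/741.
Then β₀ = (183 − 72·(1475/741))/11 = 891/247.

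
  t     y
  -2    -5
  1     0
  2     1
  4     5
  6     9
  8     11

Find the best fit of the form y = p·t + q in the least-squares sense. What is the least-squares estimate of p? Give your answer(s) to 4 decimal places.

p = 1.6581

With design matrix M, MᵀM = [[125, 19]; [19, 6]] and Mᵀy = [174, 21]ᵀ.
Determinant 125·6 − 19² = 389.
p = (174·6 − 19·21)/389 = 645/389; q = (125·21 − 19·174)/389 = -681/389.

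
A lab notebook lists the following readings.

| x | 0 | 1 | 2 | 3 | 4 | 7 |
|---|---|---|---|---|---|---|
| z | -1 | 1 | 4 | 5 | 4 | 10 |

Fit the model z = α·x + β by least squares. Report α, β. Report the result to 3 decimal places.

MᵀM·[α, β]ᵀ = Mᵀz reads: 79·α + 17·β = 110;  17·α + 6·β = 23.
Δ = 79·6 − 17² = 185.
α = (110·6 − 17·23)/185 = 269/185; β = (79·23 − 17·110)/185 = -53/185.

α = 1.454, β = -0.286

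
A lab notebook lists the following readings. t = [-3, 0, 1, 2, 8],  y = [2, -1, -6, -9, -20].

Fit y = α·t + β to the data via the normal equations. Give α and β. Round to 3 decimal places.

Normal-equation sums: Σt·t = 78, Σt = 8, Σ1 = 5.
Moment sums: Σt·y = -190, Σy = -34.
MᵀM·[α, β]ᵀ = Mᵀy becomes [[78, 8]; [8, 5]]·[α, β]ᵀ = [-190, -34]ᵀ.
Determinant 78·5 − 8² = 326.
α = ((-190)·5 − 8·(-34))/326 = -339/163; β = (78·(-34) − 8·(-190))/326 = -566/163.

α = -2.080, β = -3.472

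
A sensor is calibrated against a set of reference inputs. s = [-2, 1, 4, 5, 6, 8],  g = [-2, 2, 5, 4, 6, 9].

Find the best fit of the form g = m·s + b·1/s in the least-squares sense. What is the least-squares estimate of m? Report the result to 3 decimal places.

m = 1.025

Entries of XᵀX: Σs·s = 146, Σs·1/s = 6, Σ1/s·1/s = 20101/14400.
And Σs·g = 154, Σ1/s·g = 287/40.
Normal equations: [[146, 6]; [6, 20101/14400]]·[m, b]ᵀ = [154, 287/40]ᵀ.
Determinant 146·(20101/14400) − 6² = 1208173/7200.
m = (154·(20101/14400) − 6·(287/40))/(1208173/7200) = 1237817/1208173; b = (146·(287/40) − 6·154)/(1208173/7200) = 889560/1208173.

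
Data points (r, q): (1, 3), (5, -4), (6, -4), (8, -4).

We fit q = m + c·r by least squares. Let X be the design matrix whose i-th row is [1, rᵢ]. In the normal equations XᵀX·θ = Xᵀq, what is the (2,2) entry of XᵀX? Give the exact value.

126

Row 2 ↔ basis r, column 2 ↔ basis r, so (XᵀX)_{2,2} = Σᵢ (r)·(r) = (1)·(1) + (5)·(5) + (6)·(6) + (8)·(8) = 126.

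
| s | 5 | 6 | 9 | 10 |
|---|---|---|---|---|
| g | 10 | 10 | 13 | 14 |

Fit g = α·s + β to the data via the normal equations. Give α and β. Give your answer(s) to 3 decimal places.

The normal system MᵀM·[α, β]ᵀ = Mᵀg is [[242, 30]; [30, 4]]·[α, β]ᵀ = [367, 47]ᵀ.
Δ = 242·4 − 30² = 68.
α = (367·4 − 30·47)/68 = 29/34; β = (242·47 − 30·367)/68 = 91/17.

α = 0.853, β = 5.353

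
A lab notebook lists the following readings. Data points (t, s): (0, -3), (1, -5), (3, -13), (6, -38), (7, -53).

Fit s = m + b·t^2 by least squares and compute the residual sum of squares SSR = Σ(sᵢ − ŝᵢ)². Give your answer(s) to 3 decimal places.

SSR = 3.086

Entries of AᵀA: Σ1 = 5, Σt^2 = 95, Σt^2·t^2 = 3779.
Moment sums: Σs = -112, Σt^2·s = -4087.
So AᵀA·[m, b]ᵀ = Aᵀs: [[5, 95]; [95, 3779]]·[m, b]ᵀ = [-112, -4087]ᵀ.
Eliminating b: 3779·(row 1) − 95·(row 2) gives 9870·m = 3779·(-112) − 95·(-4087) = -34983, so m = -11661/3290.
Then b = ((-4087) − 95·(-11661/3290))/3779 = -653/658.
Residuals: 1791/3290, -762/1645, -862/1645, 4181/3290, -1362/1645; SSR = 10153/3290.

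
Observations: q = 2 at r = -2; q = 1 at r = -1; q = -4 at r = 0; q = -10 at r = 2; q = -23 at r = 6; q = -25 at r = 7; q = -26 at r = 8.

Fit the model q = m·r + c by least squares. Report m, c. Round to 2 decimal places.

Compute the Gram sums: Σr·r = 158, Σr = 20, Σ1 = 7.
And Σr·q = -546, Σq = -85.
Normal equations: [[158, 20]; [20, 7]]·[m, c]ᵀ = [-546, -85]ᵀ.
Determinant 158·7 − 20² = 706.
m = ((-546)·7 − 20·(-85))/706 = -1061/353; c = (158·(-85) − 20·(-546))/706 = -1255/353.

m = -3.01, c = -3.56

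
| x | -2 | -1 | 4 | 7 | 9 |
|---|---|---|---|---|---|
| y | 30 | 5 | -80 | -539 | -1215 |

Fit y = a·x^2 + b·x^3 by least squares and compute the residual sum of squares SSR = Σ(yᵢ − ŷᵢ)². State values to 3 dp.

Compute the Gram sums: Σx^2·x^2 = 9235, Σx^2·x^3 = 76847, Σx^3·x^3 = 653251.
Moment sums: Σx^2·y = -125981, Σx^3·y = -1075977.
So MᵀM·[a, b]ᵀ = Mᵀy: [[9235, 76847]; [76847, 653251]]·[a, b]ᵀ = [-125981, -1075977]ᵀ.
Δ = 9235·653251 − 76847² = 127311576.
a = ((-125981)·653251 − 76847·(-1075977))/127311576 = 48548786/15913947; b = (9235·(-1075977) − 76847·(-125981))/127311576 = -31923211/15913947.
Residuals: 27837578/15913947, -300754/5304649, -972976/2273421, -978082/2273421, 1374516/5304649; SSR = 55675156/15913947.

SSR = 3.499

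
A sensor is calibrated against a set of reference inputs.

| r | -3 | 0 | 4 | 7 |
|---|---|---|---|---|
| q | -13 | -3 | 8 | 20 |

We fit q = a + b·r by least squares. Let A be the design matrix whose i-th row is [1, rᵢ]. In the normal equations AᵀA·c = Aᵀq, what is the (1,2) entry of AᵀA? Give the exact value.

Row 1 ↔ basis 1, column 2 ↔ basis r, so (AᵀA)_{1,2} = Σᵢ r = (1)·(-3) + (1)·(0) + (1)·(4) + (1)·(7) = 8.

8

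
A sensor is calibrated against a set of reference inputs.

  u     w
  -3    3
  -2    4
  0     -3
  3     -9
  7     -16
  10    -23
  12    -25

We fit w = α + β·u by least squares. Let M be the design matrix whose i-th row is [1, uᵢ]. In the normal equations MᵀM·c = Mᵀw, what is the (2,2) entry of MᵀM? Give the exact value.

315

Row 2 ↔ basis u, column 2 ↔ basis u, so (MᵀM)_{2,2} = Σᵢ (u)·(u) = (-3)·(-3) + (-2)·(-2) + (0)·(0) + (3)·(3) + (7)·(7) + (10)·(10) + (12)·(12) = 315.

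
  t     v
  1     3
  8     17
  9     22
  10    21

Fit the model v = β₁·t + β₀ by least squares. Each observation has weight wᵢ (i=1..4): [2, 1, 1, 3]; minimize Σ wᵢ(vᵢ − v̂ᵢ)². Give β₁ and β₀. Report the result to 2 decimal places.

β₁ = 2.06, β₀ = 1.02

From the data, Σwᵢ·t·t = 447, Σwᵢ·t = 49, Σwᵢ·1 = 7.
For XᵀWv: Σwᵢ·t·v = 970, Σwᵢ·v = 108.
det = 447·7 − 49² = 728.
β₁ = (970·7 − 49·108)/728 = 107/52; β₀ = (447·108 − 49·970)/728 = 373/364.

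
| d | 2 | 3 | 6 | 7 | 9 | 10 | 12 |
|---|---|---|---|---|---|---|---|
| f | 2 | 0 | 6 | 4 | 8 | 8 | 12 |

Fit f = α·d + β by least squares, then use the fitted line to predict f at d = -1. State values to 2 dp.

With design matrix X, XᵀX = [[423, 49]; [49, 7]] and Xᵀf = [364, 40]ᵀ.
Δ = 423·7 − 49² = 560.
α = (364·7 − 49·40)/560 = 21/20; β = (423·40 − 49·364)/560 = -229/140.
At d = -1: f̂ = (21/20)·(-1) + (-229/140)·(1) = -94/35.

f̂ = -2.69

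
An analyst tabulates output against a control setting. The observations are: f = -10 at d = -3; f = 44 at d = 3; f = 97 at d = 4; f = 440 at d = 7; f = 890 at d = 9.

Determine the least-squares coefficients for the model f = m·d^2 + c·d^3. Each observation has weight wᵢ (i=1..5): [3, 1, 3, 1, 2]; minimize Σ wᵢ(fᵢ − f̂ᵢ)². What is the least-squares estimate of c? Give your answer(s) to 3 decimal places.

c = 1.002

Entries of MᵀWM: Σwᵢ·d^2·d^2 = 16615, Σwᵢ·d^2·d^3 = 137491, Σwᵢ·d^3·d^3 = 1195735.
Right-hand side: Σwᵢ·d^2·f = 170522, Σwᵢ·d^3·f = 1469162.
Eliminating c: 1195735·(row 1) − 137491·(row 2) gives 963361944·m = 1195735·170522 − 137491·1469162 = 1902571128, so m = 26424599/13380027.
Then c = (1469162 − 137491·(26424599/13380027))/1195735 = 13401199/13380027.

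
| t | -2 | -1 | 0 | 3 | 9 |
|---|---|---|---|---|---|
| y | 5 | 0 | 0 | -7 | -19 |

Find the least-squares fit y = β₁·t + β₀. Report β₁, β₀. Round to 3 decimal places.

From the data, Σt·t = 95, Σt = 9, Σ1 = 5.
And Σt·y = -202, Σy = -21.
Normal equations: [[95, 9]; [9, 5]]·[β₁, β₀]ᵀ = [-202, -21]ᵀ.
Δ = 95·5 − 9² = 394.
β₁ = ((-202)·5 − 9·(-21))/394 = -821/394; β₀ = (95·(-21) − 9·(-202))/394 = -177/394.

β₁ = -2.084, β₀ = -0.449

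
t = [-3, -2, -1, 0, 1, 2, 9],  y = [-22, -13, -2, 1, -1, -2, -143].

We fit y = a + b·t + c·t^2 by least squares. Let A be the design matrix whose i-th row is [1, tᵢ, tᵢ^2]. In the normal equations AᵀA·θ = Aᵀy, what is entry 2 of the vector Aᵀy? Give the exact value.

Entry 2 ↔ basis t, so (Aᵀy)_{2} = Σᵢ (t)·yᵢ = (-3)·(-22) + (-2)·(-13) + (-1)·(-2) + (0)·(1) + (1)·(-1) + (2)·(-2) + (9)·(-143) = -1198.

-1198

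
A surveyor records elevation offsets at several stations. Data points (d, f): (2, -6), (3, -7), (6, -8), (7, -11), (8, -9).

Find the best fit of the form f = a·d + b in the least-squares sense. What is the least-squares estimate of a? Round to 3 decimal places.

a = -0.627

Compute the Gram sums: Σd·d = 162, Σd = 26, Σ1 = 5.
Right-hand side: Σd·f = -230, Σf = -41.
Normal equations: [[162, 26]; [26, 5]]·[a, b]ᵀ = [-230, -41]ᵀ.
Determinant 162·5 − 26² = 134.
a = ((-230)·5 − 26·(-41))/134 = -42/67; b = (162·(-41) − 26·(-230))/134 = -331/67.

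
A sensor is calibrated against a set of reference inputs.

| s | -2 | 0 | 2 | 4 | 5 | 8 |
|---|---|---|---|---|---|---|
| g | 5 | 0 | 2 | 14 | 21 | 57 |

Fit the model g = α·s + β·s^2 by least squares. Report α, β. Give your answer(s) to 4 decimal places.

Sums needed: Σs·s = 113, Σs·s^2 = 701, Σs^2·s^2 = 5009.
Right-hand side: Σs·g = 611, Σs^2·g = 4425.
det = 113·5009 − 701² = 74616.
α = (611·5009 − 701·4425)/74616 = -20713/37308; β = (113·4425 − 701·611)/74616 = 35857/37308.

α = -0.5552, β = 0.9611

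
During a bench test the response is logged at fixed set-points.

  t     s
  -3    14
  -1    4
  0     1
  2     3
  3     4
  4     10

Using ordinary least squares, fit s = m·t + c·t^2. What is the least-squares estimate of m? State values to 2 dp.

m = -1.57

The normal system MᵀM·[m, c]ᵀ = Mᵀs is [[39, 71]; [71, 435]]·[m, c]ᵀ = [12, 338]ᵀ.
Δ = 39·435 − 71² = 11924.
m = (12·435 − 71·338)/11924 = -9389/5962; c = (39·338 − 71·12)/11924 = 6165/5962.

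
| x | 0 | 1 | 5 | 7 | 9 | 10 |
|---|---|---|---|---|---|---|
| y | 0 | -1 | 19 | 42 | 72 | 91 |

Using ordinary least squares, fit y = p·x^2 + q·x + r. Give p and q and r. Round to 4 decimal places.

p = 1.0474, q = -1.3528, r = -0.3059

Entries of AᵀA: Σx^2·x^2 = 19588, Σx^2·x = 2198, Σx^2 = 256, Σx·x = 256, Σx = 32, Σ1 = 6.
And Σx^2·y = 17464, Σx·y = 1946, Σy = 223.
Normal equations: [[19588, 2198, 256]; [2198, 256, 32]; [256, 32, 6]]·[p, q, r]ᵀ = [17464, 1946, 223]ᵀ.
Solving the 3×3 system (Gaussian elimination) gives p = 12073/11527, q = -15594/11527, r = -7053/23054.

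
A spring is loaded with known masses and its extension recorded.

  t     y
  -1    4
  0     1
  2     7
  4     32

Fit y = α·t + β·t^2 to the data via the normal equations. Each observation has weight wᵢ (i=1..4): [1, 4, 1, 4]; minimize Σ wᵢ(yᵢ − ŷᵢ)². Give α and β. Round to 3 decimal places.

The normal system AᵀWA·[α, β]ᵀ = AᵀWy is [[69, 263]; [263, 1041]]·[α, β]ᵀ = [522, 2080]ᵀ.
Determinant 69·1041 − 263² = 2660.
α = (522·1041 − 263·2080)/2660 = -1819/1330; β = (69·2080 − 263·522)/2660 = 3117/1330.

α = -1.368, β = 2.344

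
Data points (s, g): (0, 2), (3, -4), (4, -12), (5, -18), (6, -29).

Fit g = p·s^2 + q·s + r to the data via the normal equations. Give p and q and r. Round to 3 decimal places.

From the data, Σs^2·s^2 = 2258, Σs^2·s = 432, Σs^2 = 86, Σs·s = 86, Σs = 18, Σ1 = 5.
And Σs^2·g = -1722, Σs·g = -324, Σg = -61.
MᵀM·[p, q, r]ᵀ = Mᵀg becomes [[2258, 432, 86]; [432, 86, 18]; [86, 18, 5]]·[p, q, r]ᵀ = [-1722, -324, -61]ᵀ.
Row-reducing yields p = -1856/1911, q = 435/637, r = 3911/1911.

p = -0.971, q = 0.683, r = 2.047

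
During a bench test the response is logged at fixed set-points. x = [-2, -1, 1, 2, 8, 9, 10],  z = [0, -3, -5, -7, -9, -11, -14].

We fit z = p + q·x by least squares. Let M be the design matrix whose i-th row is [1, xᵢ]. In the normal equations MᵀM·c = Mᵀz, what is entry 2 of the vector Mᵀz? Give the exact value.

Entry 2 ↔ basis x, so (Mᵀz)_{2} = Σᵢ (x)·zᵢ = (-2)·(0) + (-1)·(-3) + (1)·(-5) + (2)·(-7) + (8)·(-9) + (9)·(-11) + (10)·(-14) = -327.

-327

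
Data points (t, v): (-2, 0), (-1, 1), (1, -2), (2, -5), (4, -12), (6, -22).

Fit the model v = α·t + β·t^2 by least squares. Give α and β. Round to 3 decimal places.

From the data, Σt·t = 62, Σt·t^2 = 280, Σt^2·t^2 = 1586.
And Σt·v = -193, Σt^2·v = -1005.
So AᵀA·[α, β]ᵀ = Aᵀv: [[62, 280]; [280, 1586]]·[α, β]ᵀ = [-193, -1005]ᵀ.
Eliminating β: 1586·(row 1) − 280·(row 2) gives 19932·α = 1586·(-193) − 280·(-1005) = -24698, so α = -12349/9966.
Then β = ((-1005) − 280·(-12349/9966))/1586 = -4135/9966.

α = -1.239, β = -0.415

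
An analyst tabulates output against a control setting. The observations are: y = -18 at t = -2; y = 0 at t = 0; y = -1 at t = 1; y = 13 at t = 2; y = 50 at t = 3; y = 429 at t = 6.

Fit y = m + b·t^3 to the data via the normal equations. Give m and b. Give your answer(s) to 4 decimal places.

m = -2.3302, b = 1.9958

The normal system AᵀA·[m, b]ᵀ = Aᵀy is [[6, 244]; [244, 47514]]·[m, b]ᵀ = [473, 94261]ᵀ.
Eliminating b: 47514·(row 1) − 244·(row 2) gives 225548·m = 47514·473 − 244·94261 = -525562, so m = -262781/112774.
Then b = (94261 − 244·(-262781/112774))/47514 = 225077/112774.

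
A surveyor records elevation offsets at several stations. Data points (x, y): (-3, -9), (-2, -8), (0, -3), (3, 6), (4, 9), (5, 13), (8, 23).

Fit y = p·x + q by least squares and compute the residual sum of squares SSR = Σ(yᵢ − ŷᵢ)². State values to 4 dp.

SSR = 7.7364

Sums needed: Σx·x = 127, Σx = 15, Σ1 = 7.
Right-hand side: Σx·y = 346, Σy = 31.
So AᵀA·[p, q]ᵀ = Aᵀy: [[127, 15]; [15, 7]]·[p, q]ᵀ = [346, 31]ᵀ.
det = 127·7 − 15² = 664.
p = (346·7 − 15·31)/664 = 1957/664; q = (127·31 − 15·346)/664 = -1253/664.
Residuals: 287/166, -145/664, -739/664, -317/332, -599/664, 25/166, 869/664; SSR = 5137/664.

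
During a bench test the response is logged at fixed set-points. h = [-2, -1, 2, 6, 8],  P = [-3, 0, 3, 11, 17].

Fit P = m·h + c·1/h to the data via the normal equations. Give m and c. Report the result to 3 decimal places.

The normal equations are: 109·m + 5·c = 214;  5·m + (889/576)·c = 167/24.
det = 109·(889/576) − 5² = 82501/576.
m = (214·(889/576) − 5·(167/24))/(82501/576) = 170206/82501; c = (109·(167/24) − 5·214)/(82501/576) = -179448/82501.

m = 2.063, c = -2.175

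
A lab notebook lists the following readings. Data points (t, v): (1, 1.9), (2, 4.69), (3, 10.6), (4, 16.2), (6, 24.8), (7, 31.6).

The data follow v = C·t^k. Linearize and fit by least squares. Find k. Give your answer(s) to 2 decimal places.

Linearized form: ln v = k·ln t + ln C. From the 6 transformed points,
XᵀX = [[10.6062, 6.9157]; [6.9157, 6]], rhs = [19.9983, 13.9972]ᵀ  (here Σln t = 6.9157, Σ(ln t)² = 10.6062, Σln v = 13.9972, Σln t·ln v = 19.9983).
Δ = 10.6062·6 − (6.9157)² = 15.8099; k = (19.9983·6 − 6.9157·13.9972)/15.8099 = 1.46677, ln C = (10.6062·13.9972 − 6.9157·19.9983)/15.8099 = 0.64223.

k = 1.47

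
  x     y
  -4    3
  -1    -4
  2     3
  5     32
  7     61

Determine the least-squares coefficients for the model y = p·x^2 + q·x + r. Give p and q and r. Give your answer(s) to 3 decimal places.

Compute the Gram sums: Σx^2·x^2 = 3299, Σx^2·x = 411, Σx^2 = 95, Σx·x = 95, Σx = 9, Σ1 = 5.
And Σx^2·y = 3845, Σx·y = 585, Σy = 95.
Solving the 3×3 system (Gaussian elimination) gives p = 25580/25053, q = 17905/8351, r = -106700/25053.

p = 1.021, q = 2.144, r = -4.259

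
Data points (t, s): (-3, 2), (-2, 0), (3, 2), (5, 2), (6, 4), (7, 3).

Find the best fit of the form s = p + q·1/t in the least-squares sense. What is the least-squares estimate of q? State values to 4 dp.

q = 2.6314

Sums needed: Σ1 = 6, Σ1/t = 1/105, Σ1/t·1/t = 1373/2450.
Right-hand side: Σs = 13, Σ1/t·s = 157/105.
Eliminating q: (1373/2450)·(row 1) − (1/105)·(row 2) gives (7414/2205)·p = (1373/2450)·13 − (1/105)·(157/105) = 160327/22050, so p = 160327/74140.
Then q = ((157/105) − (1/105)·(160327/74140))/(1373/2450) = 19509/7414.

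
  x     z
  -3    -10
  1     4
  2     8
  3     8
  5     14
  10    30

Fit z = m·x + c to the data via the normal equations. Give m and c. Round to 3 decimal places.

From the data, Σx·x = 148, Σx = 18, Σ1 = 6.
And Σx·z = 444, Σz = 54.
AᵀA·[m, c]ᵀ = Aᵀz becomes [[148, 18]; [18, 6]]·[m, c]ᵀ = [444, 54]ᵀ.
det = 148·6 − 18² = 564.
m = (444·6 − 18·54)/564 = 3; c = (148·54 − 18·444)/564 = 0.

m = 3.000, c = 0.000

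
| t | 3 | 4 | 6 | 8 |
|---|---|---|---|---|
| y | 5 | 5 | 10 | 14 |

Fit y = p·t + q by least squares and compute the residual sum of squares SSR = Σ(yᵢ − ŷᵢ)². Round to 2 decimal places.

The normal system AᵀA·[p, q]ᵀ = Aᵀy is [[125, 21]; [21, 4]]·[p, q]ᵀ = [207, 34]ᵀ.
Eliminating q: 4·(row 1) − 21·(row 2) gives 59·p = 4·207 − 21·34 = 114, so p = 114/59.
Then q = (34 − 21·(114/59))/4 = -97/59.
Residuals: 50/59, -64/59, 3/59, 11/59; SSR = 114/59.

SSR = 1.93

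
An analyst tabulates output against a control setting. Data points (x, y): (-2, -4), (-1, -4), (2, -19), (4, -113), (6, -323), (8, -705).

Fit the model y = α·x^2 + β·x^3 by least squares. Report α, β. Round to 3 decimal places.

α = -2.972, β = -1.005

Setting ∂/∂α … = 0 gives: 5681·α + 41567·β = -58652;  41567·α + 313025·β = -438076.
Eliminating β: 313025·(row 1) − 41567·(row 2) gives 50479536·α = 313025·(-58652) − 41567·(-438076) = -150037208, so α = -18754651/6309942.
Then β = ((-438076) − 41567·(-18754651/6309942))/313025 = -6340259/6309942.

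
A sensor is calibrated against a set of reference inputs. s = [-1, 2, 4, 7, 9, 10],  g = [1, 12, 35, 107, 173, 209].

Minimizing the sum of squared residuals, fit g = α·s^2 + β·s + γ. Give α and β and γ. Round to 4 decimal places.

α = 1.9674, β = 1.3180, γ = 0.3858

The normal equations are: 19235·α + 2143·β + 251·γ = 40765;  2143·α + 251·β + 31·γ = 4559;  251·α + 31·β + 6·γ = 537.
Inverting the 3×3 Gram matrix, [α, β, γ]ᵀ = [152311/77416, 102037/77416, 3733/9677]ᵀ.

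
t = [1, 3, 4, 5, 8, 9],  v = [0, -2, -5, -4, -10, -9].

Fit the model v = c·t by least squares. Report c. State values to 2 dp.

c = -1.06

Forming XᵀX = [[196]] and Xᵀv = [-207]ᵀ gives XᵀX·[c]ᵀ = Xᵀv.
Hence c = -207 / 196 ≈ -1.05612.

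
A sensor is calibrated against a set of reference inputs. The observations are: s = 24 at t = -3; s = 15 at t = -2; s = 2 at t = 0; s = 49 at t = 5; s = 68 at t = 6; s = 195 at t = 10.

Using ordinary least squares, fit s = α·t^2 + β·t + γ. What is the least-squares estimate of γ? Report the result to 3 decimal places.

γ = 2.865

AᵀA·[α, β, γ]ᵀ = Aᵀs reads: 12018·α + 1306·β + 174·γ = 23449;  1306·α + 174·β + 16·γ = 2501;  174·α + 16·β + 6·γ = 353.
(Σt^2·t^2 = 12018, Σt^2·t = 1306, Σt^2 = 174, Σt·t = 174, Σt = 16, Σ1 = 6, Σt^2·s = 23449, Σt·s = 2501, Σs = 353.)
Inverting the 3×3 Gram matrix, [α, β, γ]ᵀ = [632905/310038, -62627/51673, 444178/155019]ᵀ.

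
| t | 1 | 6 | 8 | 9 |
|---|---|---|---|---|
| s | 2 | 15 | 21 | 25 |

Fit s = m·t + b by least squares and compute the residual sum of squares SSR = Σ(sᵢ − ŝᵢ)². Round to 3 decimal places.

Entries of AᵀA: Σt·t = 182, Σt = 24, Σ1 = 4.
And Σt·s = 485, Σs = 63.
So AᵀA·[m, b]ᵀ = Aᵀs: [[182, 24]; [24, 4]]·[m, b]ᵀ = [485, 63]ᵀ.
Eliminating b: 4·(row 1) − 24·(row 2) gives 152·m = 4·485 − 24·63 = 428, so m = 107/38.
Then b = (63 − 24·(107/38))/4 = -87/76.
Residuals: 25/76, -3/4, -29/76, 61/76; SSR = 111/76.

SSR = 1.461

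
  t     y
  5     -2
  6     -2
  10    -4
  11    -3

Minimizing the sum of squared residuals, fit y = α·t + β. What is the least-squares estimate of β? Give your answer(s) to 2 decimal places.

β = -0.60

Sums needed: Σt·t = 282, Σt = 32, Σ1 = 4.
Right-hand side: Σt·y = -95, Σy = -11.
Eliminating β: 4·(row 1) − 32·(row 2) gives 104·α = 4·(-95) − 32·(-11) = -28, so α = -7/26.
Then β = ((-11) − 32·(-7/26))/4 = -31/52.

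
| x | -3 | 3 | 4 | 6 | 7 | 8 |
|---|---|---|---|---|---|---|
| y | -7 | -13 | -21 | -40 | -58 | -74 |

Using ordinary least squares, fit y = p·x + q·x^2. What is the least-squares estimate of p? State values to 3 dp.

Compute the Gram sums: Σx·x = 183, Σx·x^2 = 1135, Σx^2·x^2 = 8211.
For Aᵀy: Σx·y = -1340, Σx^2·y = -9534.
So AᵀA·[p, q]ᵀ = Aᵀy: [[183, 1135]; [1135, 8211]]·[p, q]ᵀ = [-1340, -9534]ᵀ.
det = 183·8211 − 1135² = 214388.
p = ((-1340)·8211 − 1135·(-9534))/214388 = -90825/107194; q = (183·(-9534) − 1135·(-1340))/214388 = -111911/107194.

p = -0.847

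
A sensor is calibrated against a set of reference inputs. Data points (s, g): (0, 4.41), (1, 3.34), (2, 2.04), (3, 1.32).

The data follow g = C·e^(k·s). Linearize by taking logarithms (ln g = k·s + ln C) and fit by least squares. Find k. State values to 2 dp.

Let Y = ln g. Fitting Y = k·s + ln C by least squares:
Sums: Σs = 6.0000, Σ(s)² = 14.0000, Σln g = 3.6804, Σs·ln g = 3.4648.
Normal system: [[14.0000, 6.0000]; [6.0000, 4]]·[k, ln C]ᵀ = [3.4648, 3.6804]ᵀ.
Solving (det = 20.0000): k = -0.41117, ln C = 1.53687.

k = -0.41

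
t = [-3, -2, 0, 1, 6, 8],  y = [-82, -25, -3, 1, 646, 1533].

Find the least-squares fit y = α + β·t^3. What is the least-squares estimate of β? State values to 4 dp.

β = 2.9976

The normal equations are: 6·α + 694·β = 2070;  694·α + 309594·β = 926847.
Eliminating β: 309594·(row 1) − 694·(row 2) gives 1375928·α = 309594·2070 − 694·926847 = -2372238, so α = -1186119/687964.
Then β = (926847 − 694·(-1186119/687964))/309594 = 2062251/687964.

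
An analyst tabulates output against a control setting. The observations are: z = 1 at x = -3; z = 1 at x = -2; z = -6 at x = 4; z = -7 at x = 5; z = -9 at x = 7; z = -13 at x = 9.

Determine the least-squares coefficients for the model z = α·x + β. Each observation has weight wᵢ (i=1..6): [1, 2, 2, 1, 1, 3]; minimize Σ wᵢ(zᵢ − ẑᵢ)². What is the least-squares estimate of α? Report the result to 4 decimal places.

From the data, Σwᵢ·x·x = 366, Σwᵢ·x = 40, Σwᵢ·1 = 10.
Moment sums: Σwᵢ·x·z = -504, Σwᵢ·z = -64.
Normal equations: [[366, 40]; [40, 10]]·[α, β]ᵀ = [-504, -64]ᵀ.
Eliminating β: 10·(row 1) − 40·(row 2) gives 2060·α = 10·(-504) − 40·(-64) = -2480, so α = -124/103.
Then β = ((-64) − 40·(-124/103))/10 = -816/515.

α = -1.2039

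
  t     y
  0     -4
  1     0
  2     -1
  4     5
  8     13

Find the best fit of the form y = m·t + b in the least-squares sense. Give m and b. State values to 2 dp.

m = 2.08, b = -3.63

From the data, Σt·t = 85, Σt = 15, Σ1 = 5.
And Σt·y = 122, Σy = 13.
So XᵀX·[m, b]ᵀ = Xᵀy: [[85, 15]; [15, 5]]·[m, b]ᵀ = [122, 13]ᵀ.
Δ = 85·5 − 15² = 200.
m = (122·5 − 15·13)/200 = 83/40; b = (85·13 − 15·122)/200 = -29/8.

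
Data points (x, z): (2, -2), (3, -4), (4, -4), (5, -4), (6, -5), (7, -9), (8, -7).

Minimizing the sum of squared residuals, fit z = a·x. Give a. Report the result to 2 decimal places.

Entries of AᵀA: Σx·x = 203.
For Aᵀz: Σx·z = -201.
So AᵀA·[a]ᵀ = Aᵀz: [[203]]·[a]ᵀ = [-201]ᵀ.
Hence a = -201 / 203 ≈ -0.990148.

a = -0.99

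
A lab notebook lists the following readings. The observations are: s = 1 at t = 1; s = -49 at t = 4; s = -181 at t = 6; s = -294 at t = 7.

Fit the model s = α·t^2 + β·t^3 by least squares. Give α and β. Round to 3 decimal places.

α = 0.857, β = -0.980

MᵀM·[α, β]ᵀ = Mᵀs reads: 3954·α + 25608·β = -21705;  25608·α + 168402·β = -143073.
(Σt^2·t^2 = 3954, Σt^2·t^3 = 25608, Σt^3·t^3 = 168402, Σt^2·s = -21705, Σt^3·s = -143073.)
det = 3954·168402 − 25608² = 10091844.
α = ((-21705)·168402 − 25608·(-143073))/10091844 = 480443/560658; β = (3954·(-143073) − 25608·(-21705))/10091844 = -549389/560658.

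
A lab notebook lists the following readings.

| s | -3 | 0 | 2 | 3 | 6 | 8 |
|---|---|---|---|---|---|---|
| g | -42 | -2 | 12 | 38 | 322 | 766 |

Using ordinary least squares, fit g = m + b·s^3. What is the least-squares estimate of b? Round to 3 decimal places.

Forming XᵀX = [[6, 736]; [736, 310322]] and Xᵀg = [1094, 464000]ᵀ gives XᵀX·[m, b]ᵀ = Xᵀg.
det = 6·310322 − 736² = 1320236.
m = (1094·310322 − 736·464000)/1320236 = -502933/330059; b = (6·464000 − 736·1094)/1320236 = 494704/330059.

b = 1.499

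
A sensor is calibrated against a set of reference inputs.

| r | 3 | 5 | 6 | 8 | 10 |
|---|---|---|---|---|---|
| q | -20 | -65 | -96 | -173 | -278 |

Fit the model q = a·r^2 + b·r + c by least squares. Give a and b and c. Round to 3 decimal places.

a = -2.945, b = 1.580, c = 1.333

Compute the Gram sums: Σr^2·r^2 = 16098, Σr^2·r = 1880, Σr^2 = 234, Σr·r = 234, Σr = 32, Σ1 = 5.
Moment sums: Σr^2·q = -44133, Σr·q = -5125, Σq = -632.
Row-reducing yields a = -29873/10142, b = 16029/10142, c = 6761/5071.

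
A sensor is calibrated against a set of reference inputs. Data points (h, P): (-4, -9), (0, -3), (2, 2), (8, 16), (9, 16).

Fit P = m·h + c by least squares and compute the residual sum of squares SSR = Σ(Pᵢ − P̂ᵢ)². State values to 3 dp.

Sums needed: Σh·h = 165, Σh = 15, Σ1 = 5.
Moment sums: Σh·P = 312, ΣP = 22.
Normal equations: [[165, 15]; [15, 5]]·[m, c]ᵀ = [312, 22]ᵀ.
Δ = 165·5 − 15² = 600.
m = (312·5 − 15·22)/600 = 41/20; c = (165·22 − 15·312)/600 = -7/4.
Residuals: 19/20, -5/4, -7/20, 27/20, -7/10; SSR = 49/10.

SSR = 4.900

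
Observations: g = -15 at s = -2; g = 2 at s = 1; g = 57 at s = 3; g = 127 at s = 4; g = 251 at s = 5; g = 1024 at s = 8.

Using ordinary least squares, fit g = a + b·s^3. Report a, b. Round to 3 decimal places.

a = 0.879, b = 1.998

Normal-equation sums: Σ1 = 6, Σs^3 = 721, Σs^3·s^3 = 282659.
Right-hand side: Σg = 1446, Σs^3·g = 565452.
So MᵀM·[a, b]ᵀ = Mᵀg: [[6, 721]; [721, 282659]]·[a, b]ᵀ = [1446, 565452]ᵀ.
Determinant 6·282659 − 721² = 1176113.
a = (1446·282659 − 721·565452)/1176113 = 1034022/1176113; b = (6·565452 − 721·1446)/1176113 = 2350146/1176113.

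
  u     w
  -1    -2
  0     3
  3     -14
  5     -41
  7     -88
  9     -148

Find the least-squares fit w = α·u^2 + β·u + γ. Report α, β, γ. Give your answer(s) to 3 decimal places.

From the data, Σu^2·u^2 = 9669, Σu^2·u = 1223, Σu^2 = 165, Σu·u = 165, Σu = 23, Σ1 = 6.
For Xᵀw: Σu^2·w = -17453, Σu·w = -2193, Σw = -290.
Solving the 3×3 system (Gaussian elimination) gives α = -89699/45580, β = 47897/45580, γ = 20021/11395.

α = -1.968, β = 1.051, γ = 1.757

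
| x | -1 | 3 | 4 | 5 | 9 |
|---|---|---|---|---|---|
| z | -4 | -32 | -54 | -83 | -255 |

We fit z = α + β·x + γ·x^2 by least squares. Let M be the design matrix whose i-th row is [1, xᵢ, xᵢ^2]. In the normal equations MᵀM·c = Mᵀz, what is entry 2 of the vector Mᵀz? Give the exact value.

Entry 2 ↔ basis x, so (Mᵀz)_{2} = Σᵢ (x)·zᵢ = (-1)·(-4) + (3)·(-32) + (4)·(-54) + (5)·(-83) + (9)·(-255) = -3018.

-3018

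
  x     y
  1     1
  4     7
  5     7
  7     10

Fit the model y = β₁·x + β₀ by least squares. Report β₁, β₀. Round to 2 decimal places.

β₁ = 1.48, β₀ = -0.04

Compute the Gram sums: Σx·x = 91, Σx = 17, Σ1 = 4.
Right-hand side: Σx·y = 134, Σy = 25.
Normal equations: [[91, 17]; [17, 4]]·[β₁, β₀]ᵀ = [134, 25]ᵀ.
Δ = 91·4 − 17² = 75.
β₁ = (134·4 − 17·25)/75 = 37/25; β₀ = (91·25 − 17·134)/75 = -1/25.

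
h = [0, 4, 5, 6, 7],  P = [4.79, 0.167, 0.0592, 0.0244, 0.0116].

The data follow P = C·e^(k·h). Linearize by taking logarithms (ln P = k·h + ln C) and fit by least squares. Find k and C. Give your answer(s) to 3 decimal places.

k = -0.870, C = 4.873

Let Y = ln P. Fitting Y = k·h + ln C by least squares:
Σh = 22.0000, Σ(h)² = 126.0000, Σln P = -11.2200, Σh·ln P = -74.7695.
Equations: 126.0000·k + 22.0000·ln C = -74.7695;  22.0000·k + 5·ln C = -11.2200.
Solving (det = 146.0000): k = -0.86992, ln C = 1.58363, so C = exp(1.58363) = 4.87263.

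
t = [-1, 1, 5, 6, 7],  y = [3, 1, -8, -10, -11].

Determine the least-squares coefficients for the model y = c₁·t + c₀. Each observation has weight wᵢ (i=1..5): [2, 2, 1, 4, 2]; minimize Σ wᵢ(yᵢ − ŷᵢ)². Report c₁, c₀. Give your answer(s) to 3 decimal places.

Setting ∂/∂c₁ … = 0 gives: 271·c₁ + 43·c₀ = -438;  43·c₁ + 11·c₀ = -62.
det = 271·11 − 43² = 1132.
c₁ = ((-438)·11 − 43·(-62))/1132 = -538/283; c₀ = (271·(-62) − 43·(-438))/1132 = 508/283.

c₁ = -1.901, c₀ = 1.795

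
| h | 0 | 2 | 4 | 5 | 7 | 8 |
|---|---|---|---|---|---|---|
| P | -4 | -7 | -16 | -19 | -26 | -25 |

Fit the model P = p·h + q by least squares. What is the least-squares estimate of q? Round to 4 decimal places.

The normal system AᵀA·[p, q]ᵀ = AᵀP is [[158, 26]; [26, 6]]·[p, q]ᵀ = [-555, -97]ᵀ.
Δ = 158·6 − 26² = 272.
p = ((-555)·6 − 26·(-97))/272 = -101/34; q = (158·(-97) − 26·(-555))/272 = -56/17.

q = -3.2941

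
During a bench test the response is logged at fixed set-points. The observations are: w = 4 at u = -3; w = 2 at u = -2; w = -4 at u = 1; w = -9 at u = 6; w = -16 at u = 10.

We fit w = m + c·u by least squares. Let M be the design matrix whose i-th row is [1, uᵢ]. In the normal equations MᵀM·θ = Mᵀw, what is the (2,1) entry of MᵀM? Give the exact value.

Row 2 ↔ basis u, column 1 ↔ basis 1, so (MᵀM)_{2,1} = Σᵢ u = (-3)·(1) + (-2)·(1) + (1)·(1) + (6)·(1) + (10)·(1) = 12.

12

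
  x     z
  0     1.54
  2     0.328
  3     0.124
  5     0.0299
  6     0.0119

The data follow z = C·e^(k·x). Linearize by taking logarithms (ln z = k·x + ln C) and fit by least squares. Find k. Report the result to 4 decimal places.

k = -0.8049

Let Y = ln z. Fitting Y = k·x + ln C by least squares:
Σx = 16.0000, Σ(x)² = 74.0000, Σln z = -10.7115, Σx·ln z = -52.6287.
Equations: 74.0000·k + 16.0000·ln C = -52.6287;  16.0000·k + 5·ln C = -10.7115.
Slope k = (n·Σx·ln z − Σx·Σln z)/(n·Σ(x)² − (Σx)²) = (5·-52.6287 − 16.0000·-10.7115)/114.0000 = -0.80490; ln C = (Σln z − k·Σx)/n = 0.43337.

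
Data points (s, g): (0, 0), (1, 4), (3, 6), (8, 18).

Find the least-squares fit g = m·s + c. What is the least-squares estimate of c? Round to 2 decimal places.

c = 0.53

Forming XᵀX = [[74, 12]; [12, 4]] and Xᵀg = [166, 28]ᵀ gives XᵀX·[m, c]ᵀ = Xᵀg.
det = 74·4 − 12² = 152.
m = (166·4 − 12·28)/152 = 41/19; c = (74·28 − 12·166)/152 = 10/19.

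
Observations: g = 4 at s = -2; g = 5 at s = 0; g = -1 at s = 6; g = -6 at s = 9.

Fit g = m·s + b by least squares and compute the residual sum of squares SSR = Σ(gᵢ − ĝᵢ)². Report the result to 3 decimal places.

Normal-equation sums: Σs·s = 121, Σs = 13, Σ1 = 4.
Right-hand side: Σs·g = -68, Σg = 2.
So XᵀX·[m, b]ᵀ = Xᵀg: [[121, 13]; [13, 4]]·[m, b]ᵀ = [-68, 2]ᵀ.
Determinant 121·4 − 13² = 315.
m = ((-68)·4 − 13·2)/315 = -298/315; b = (121·2 − 13·(-68))/315 = 1126/315.
Residuals: -22/15, 449/315, 347/315, -334/315; SSR = 2054/315.

SSR = 6.521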